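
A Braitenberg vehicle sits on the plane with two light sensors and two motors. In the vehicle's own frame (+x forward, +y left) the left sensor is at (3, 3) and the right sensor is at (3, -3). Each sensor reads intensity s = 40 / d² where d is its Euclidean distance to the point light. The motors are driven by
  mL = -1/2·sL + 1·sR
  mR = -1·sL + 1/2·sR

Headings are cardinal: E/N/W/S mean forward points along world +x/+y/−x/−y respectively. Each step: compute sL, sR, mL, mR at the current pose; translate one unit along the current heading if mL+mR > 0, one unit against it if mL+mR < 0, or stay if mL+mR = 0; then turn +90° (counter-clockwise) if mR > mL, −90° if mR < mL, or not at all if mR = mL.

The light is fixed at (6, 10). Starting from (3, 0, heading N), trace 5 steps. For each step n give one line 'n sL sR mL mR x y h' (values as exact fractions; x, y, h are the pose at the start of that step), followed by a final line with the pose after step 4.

n=0: pose=(3,0,N); sL=8/17, sR=40/49; mL=484/833, mR=-52/833; mL+mR=432/833 → advance +1; mR−mL=-536/833 → turn -1·90°
n=1: pose=(3,1,E); sL=10/9, sR=5/18; mL=-5/18, mR=-35/36; mL+mR=-5/4 → advance -1; mR−mL=-25/36 → turn -1·90°
n=2: pose=(2,1,S); sL=8/29, sR=40/193; mL=388/5597, mR=-964/5597; mL+mR=-576/5597 → advance -1; mR−mL=-1352/5597 → turn -1·90°
n=3: pose=(2,2,W); sL=4/17, sR=20/37; mL=266/629, mR=22/629; mL+mR=288/629 → advance +1; mR−mL=-244/629 → turn -1·90°
n=4: pose=(1,2,N); sL=40/89, sR=40/29; mL=2980/2581, mR=620/2581; mL+mR=3600/2581 → advance +1; mR−mL=-2360/2581 → turn -1·90°

0 8/17 40/49 484/833 -52/833 3 0 N
1 10/9 5/18 -5/18 -35/36 3 1 E
2 8/29 40/193 388/5597 -964/5597 2 1 S
3 4/17 20/37 266/629 22/629 2 2 W
4 40/89 40/29 2980/2581 620/2581 1 2 N
final 1 3 E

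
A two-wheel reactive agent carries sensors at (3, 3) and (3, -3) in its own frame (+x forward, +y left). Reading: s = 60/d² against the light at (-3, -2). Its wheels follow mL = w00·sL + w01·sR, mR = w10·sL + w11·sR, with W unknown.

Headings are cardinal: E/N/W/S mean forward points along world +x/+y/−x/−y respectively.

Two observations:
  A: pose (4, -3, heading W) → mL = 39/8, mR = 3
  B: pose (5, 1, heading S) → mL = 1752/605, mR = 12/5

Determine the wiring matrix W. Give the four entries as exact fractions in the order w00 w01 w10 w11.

obs A: pose=(4,-3,W) → sL=15/8, sR=3, mL=39/8, mR=3
obs B: pose=(5,1,S) → sL=60/121, sR=12/5, mL=1752/605, mR=12/5
sensor matrix S = [[15/8, 3], [60/121, 12/5]]; det S = 729/242
solve [mL_A; mL_B] = S·[w00; w01] and [mR_A; mR_B] = S·[w10; w11]:
  w00 = 1, w01 = 1, w10 = 0, w11 = 1

1 1 0 1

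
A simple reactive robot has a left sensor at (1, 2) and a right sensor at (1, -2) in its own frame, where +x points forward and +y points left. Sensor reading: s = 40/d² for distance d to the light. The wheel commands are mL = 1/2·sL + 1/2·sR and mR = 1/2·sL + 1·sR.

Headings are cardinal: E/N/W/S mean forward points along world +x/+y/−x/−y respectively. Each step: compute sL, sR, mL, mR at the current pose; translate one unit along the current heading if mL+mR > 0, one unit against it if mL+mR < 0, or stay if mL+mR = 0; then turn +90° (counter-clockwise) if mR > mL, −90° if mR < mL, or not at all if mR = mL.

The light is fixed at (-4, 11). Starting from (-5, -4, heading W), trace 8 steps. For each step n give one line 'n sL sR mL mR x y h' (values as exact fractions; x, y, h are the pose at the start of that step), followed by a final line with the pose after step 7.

n=0: pose=(-5,-4,W); sL=40/293, sR=40/173; mL=9320/50689, mR=15180/50689; mL+mR=24500/50689 → advance +1; mR−mL=20/173 → turn +1·90°
n=1: pose=(-6,-4,S); sL=5/32, sR=5/34; mL=165/1088, mR=245/1088; mL+mR=205/544 → advance +1; mR−mL=5/68 → turn +1·90°
n=2: pose=(-6,-5,E); sL=40/197, sR=8/65; mL=2088/12805, mR=2876/12805; mL+mR=4964/12805 → advance +1; mR−mL=4/65 → turn +1·90°
n=3: pose=(-5,-5,N); sL=20/117, sR=20/113; mL=2300/13221, mR=3470/13221; mL+mR=5770/13221 → advance +1; mR−mL=10/113 → turn +1·90°
n=4: pose=(-5,-4,W); sL=40/293, sR=40/173; mL=9320/50689, mR=15180/50689; mL+mR=24500/50689 → advance +1; mR−mL=20/173 → turn +1·90°
n=5: pose=(-6,-4,S); sL=5/32, sR=5/34; mL=165/1088, mR=245/1088; mL+mR=205/544 → advance +1; mR−mL=5/68 → turn +1·90°
n=6: pose=(-6,-5,E); sL=40/197, sR=8/65; mL=2088/12805, mR=2876/12805; mL+mR=4964/12805 → advance +1; mR−mL=4/65 → turn +1·90°
n=7: pose=(-5,-5,N); sL=20/117, sR=20/113; mL=2300/13221, mR=3470/13221; mL+mR=5770/13221 → advance +1; mR−mL=10/113 → turn +1·90°

0 40/293 40/173 9320/50689 15180/50689 -5 -4 W
1 5/32 5/34 165/1088 245/1088 -6 -4 S
2 40/197 8/65 2088/12805 2876/12805 -6 -5 E
3 20/117 20/113 2300/13221 3470/13221 -5 -5 N
4 40/293 40/173 9320/50689 15180/50689 -5 -4 W
5 5/32 5/34 165/1088 245/1088 -6 -4 S
6 40/197 8/65 2088/12805 2876/12805 -6 -5 E
7 20/117 20/113 2300/13221 3470/13221 -5 -5 N
final -5 -4 W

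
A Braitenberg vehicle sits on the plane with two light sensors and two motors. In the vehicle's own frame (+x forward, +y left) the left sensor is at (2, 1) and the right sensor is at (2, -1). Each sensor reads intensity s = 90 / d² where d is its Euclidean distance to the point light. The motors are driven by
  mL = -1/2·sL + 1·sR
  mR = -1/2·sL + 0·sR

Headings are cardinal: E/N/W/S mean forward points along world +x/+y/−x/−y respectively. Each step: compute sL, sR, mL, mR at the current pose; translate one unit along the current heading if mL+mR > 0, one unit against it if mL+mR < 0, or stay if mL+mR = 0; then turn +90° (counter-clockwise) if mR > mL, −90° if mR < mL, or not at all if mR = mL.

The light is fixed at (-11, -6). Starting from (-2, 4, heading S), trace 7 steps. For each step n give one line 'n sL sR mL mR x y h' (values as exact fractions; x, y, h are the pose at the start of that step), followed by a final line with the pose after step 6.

0 45/82 45/64 1125/2624 -45/164 -2 4 S
1 90/113 90/149 3465/16837 -45/113 -2 3 W
2 45/101 45/121 3645/24442 -45/202 -1 3 N
3 2/5 90/193 257/965 -1/5 -1 2 E
4 1/2 45/68 7/17 -1/4 0 2 S
5 10/13 18/29 89/377 -5/13 0 1 W
6 45/101 9/25 693/5050 -45/202 1 1 N
final 1 0 E

n=0: pose=(-2,4,S); sL=45/82, sR=45/64; mL=1125/2624, mR=-45/164; mL+mR=405/2624 → advance +1; mR−mL=-45/64 → turn -1·90°
n=1: pose=(-2,3,W); sL=90/113, sR=90/149; mL=3465/16837, mR=-45/113; mL+mR=-3240/16837 → advance -1; mR−mL=-90/149 → turn -1·90°
n=2: pose=(-1,3,N); sL=45/101, sR=45/121; mL=3645/24442, mR=-45/202; mL+mR=-900/12221 → advance -1; mR−mL=-45/121 → turn -1·90°
n=3: pose=(-1,2,E); sL=2/5, sR=90/193; mL=257/965, mR=-1/5; mL+mR=64/965 → advance +1; mR−mL=-90/193 → turn -1·90°
n=4: pose=(0,2,S); sL=1/2, sR=45/68; mL=7/17, mR=-1/4; mL+mR=11/68 → advance +1; mR−mL=-45/68 → turn -1·90°
n=5: pose=(0,1,W); sL=10/13, sR=18/29; mL=89/377, mR=-5/13; mL+mR=-56/377 → advance -1; mR−mL=-18/29 → turn -1·90°
n=6: pose=(1,1,N); sL=45/101, sR=9/25; mL=693/5050, mR=-45/202; mL+mR=-216/2525 → advance -1; mR−mL=-9/25 → turn -1·90°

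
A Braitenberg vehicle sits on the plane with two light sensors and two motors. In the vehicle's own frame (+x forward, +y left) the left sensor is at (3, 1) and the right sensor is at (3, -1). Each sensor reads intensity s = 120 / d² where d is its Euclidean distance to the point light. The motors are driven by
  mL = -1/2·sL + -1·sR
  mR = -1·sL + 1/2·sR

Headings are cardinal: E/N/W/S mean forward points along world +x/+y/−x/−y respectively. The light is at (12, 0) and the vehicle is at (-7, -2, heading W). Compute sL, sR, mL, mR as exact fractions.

120/493 24/97 -17652/47821 -5724/47821

left sensor world pos  = (-10, -3); dL² = 493
right sensor world pos = (-10, -1); dR² = 485
sL = 120/493 = 120/493
sR = 120/485 = 24/97
mL = -1/2·sL + -1·sR = -17652/47821
mR = -1·sL + 1/2·sR = -5724/47821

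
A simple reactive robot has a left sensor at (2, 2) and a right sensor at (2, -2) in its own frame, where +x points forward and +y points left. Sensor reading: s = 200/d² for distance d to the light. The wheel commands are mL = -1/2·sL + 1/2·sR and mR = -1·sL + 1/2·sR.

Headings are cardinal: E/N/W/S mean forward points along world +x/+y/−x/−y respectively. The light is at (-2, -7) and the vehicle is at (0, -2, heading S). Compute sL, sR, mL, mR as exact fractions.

left sensor world pos  = (2, -4); dL² = 25
right sensor world pos = (-2, -4); dR² = 9
sL = 200/25 = 8
sR = 200/9 = 200/9
mL = -1/2·sL + 1/2·sR = 64/9
mR = -1·sL + 1/2·sR = 28/9

8 200/9 64/9 28/9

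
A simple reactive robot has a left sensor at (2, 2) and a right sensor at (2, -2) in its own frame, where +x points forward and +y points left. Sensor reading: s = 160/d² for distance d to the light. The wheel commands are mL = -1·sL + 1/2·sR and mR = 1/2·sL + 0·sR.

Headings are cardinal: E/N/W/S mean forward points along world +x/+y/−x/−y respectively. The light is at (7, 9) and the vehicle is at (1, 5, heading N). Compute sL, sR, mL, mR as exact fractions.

left sensor world pos  = (-1, 7); dL² = 68
right sensor world pos = (3, 7); dR² = 20
sL = 160/68 = 40/17
sR = 160/20 = 8
mL = -1·sL + 1/2·sR = 28/17
mR = 1/2·sL + 0·sR = 20/17

40/17 8 28/17 20/17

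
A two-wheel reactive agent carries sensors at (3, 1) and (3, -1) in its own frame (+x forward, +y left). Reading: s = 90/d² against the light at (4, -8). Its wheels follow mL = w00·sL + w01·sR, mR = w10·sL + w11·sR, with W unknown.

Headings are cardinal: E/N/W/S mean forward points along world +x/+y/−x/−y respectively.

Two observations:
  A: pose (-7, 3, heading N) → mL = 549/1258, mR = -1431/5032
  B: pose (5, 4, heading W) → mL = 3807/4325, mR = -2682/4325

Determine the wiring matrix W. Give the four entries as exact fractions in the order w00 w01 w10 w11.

obs A: pose=(-7,3,N) → sL=9/34, sR=45/148, mL=549/1258, mR=-1431/5032
obs B: pose=(5,4,W) → sL=18/25, sR=90/173, mL=3807/4325, mR=-2682/4325
sensor matrix S = [[9/34, 45/148], [18/25, 90/173]]; det S = -88371/1088170
solve [mL_A; mL_B] = S·[w00; w01] and [mR_A; mR_B] = S·[w10; w11]:
  w00 = 1/2, w01 = 1, w10 = -1/2, w11 = -1/2

1/2 1 -1/2 -1/2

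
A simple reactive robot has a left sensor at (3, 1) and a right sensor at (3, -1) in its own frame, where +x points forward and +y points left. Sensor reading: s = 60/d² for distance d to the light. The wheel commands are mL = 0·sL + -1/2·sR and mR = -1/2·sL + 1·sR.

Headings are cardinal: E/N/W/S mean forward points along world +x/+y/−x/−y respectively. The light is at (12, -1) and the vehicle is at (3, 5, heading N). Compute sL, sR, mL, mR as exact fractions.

left sensor world pos  = (2, 8); dL² = 181
right sensor world pos = (4, 8); dR² = 145
sL = 60/181 = 60/181
sR = 60/145 = 12/29
mL = 0·sL + -1/2·sR = -6/29
mR = -1/2·sL + 1·sR = 1302/5249

60/181 12/29 -6/29 1302/5249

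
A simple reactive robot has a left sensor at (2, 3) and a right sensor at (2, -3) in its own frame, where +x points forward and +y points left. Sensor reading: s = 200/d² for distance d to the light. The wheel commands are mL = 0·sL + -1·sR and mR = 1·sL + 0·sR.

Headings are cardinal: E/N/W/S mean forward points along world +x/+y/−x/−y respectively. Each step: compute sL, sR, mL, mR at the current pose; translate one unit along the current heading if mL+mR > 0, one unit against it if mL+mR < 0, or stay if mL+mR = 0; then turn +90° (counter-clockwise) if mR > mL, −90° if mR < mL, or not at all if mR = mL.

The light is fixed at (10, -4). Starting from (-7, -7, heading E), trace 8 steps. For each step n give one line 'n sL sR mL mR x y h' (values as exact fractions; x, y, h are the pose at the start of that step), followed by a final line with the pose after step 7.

0 8/9 200/261 -200/261 8/9 -7 -7 E
1 100/181 20/17 -20/17 100/181 -6 -7 N
2 200/373 8/13 -8/13 200/373 -6 -8 W
3 10/9 5/9 -5/9 10/9 -5 -8 S
4 200/173 200/233 -200/233 200/173 -5 -9 E
5 100/149 20/13 -20/13 100/149 -4 -9 N
6 200/337 40/53 -40/53 200/337 -4 -10 W
7 50/41 5/8 -5/8 50/41 -3 -10 S
final -3 -11 E

n=0: pose=(-7,-7,E); sL=8/9, sR=200/261; mL=-200/261, mR=8/9; mL+mR=32/261 → advance +1; mR−mL=48/29 → turn +1·90°
n=1: pose=(-6,-7,N); sL=100/181, sR=20/17; mL=-20/17, mR=100/181; mL+mR=-1920/3077 → advance -1; mR−mL=5320/3077 → turn +1·90°
n=2: pose=(-6,-8,W); sL=200/373, sR=8/13; mL=-8/13, mR=200/373; mL+mR=-384/4849 → advance -1; mR−mL=5584/4849 → turn +1·90°
n=3: pose=(-5,-8,S); sL=10/9, sR=5/9; mL=-5/9, mR=10/9; mL+mR=5/9 → advance +1; mR−mL=5/3 → turn +1·90°
n=4: pose=(-5,-9,E); sL=200/173, sR=200/233; mL=-200/233, mR=200/173; mL+mR=12000/40309 → advance +1; mR−mL=81200/40309 → turn +1·90°
n=5: pose=(-4,-9,N); sL=100/149, sR=20/13; mL=-20/13, mR=100/149; mL+mR=-1680/1937 → advance -1; mR−mL=4280/1937 → turn +1·90°
n=6: pose=(-4,-10,W); sL=200/337, sR=40/53; mL=-40/53, mR=200/337; mL+mR=-2880/17861 → advance -1; mR−mL=24080/17861 → turn +1·90°
n=7: pose=(-3,-10,S); sL=50/41, sR=5/8; mL=-5/8, mR=50/41; mL+mR=195/328 → advance +1; mR−mL=605/328 → turn +1·90°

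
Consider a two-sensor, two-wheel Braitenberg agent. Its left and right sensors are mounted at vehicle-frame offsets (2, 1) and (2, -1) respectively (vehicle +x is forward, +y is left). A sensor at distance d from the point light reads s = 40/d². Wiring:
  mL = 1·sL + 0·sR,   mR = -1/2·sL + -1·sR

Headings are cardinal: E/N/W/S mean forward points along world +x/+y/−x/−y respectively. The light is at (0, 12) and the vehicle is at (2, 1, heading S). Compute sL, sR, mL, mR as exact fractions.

left sensor world pos  = (3, -1); dL² = 178
right sensor world pos = (1, -1); dR² = 170
sL = 40/178 = 20/89
sR = 40/170 = 4/17
mL = 1·sL + 0·sR = 20/89
mR = -1/2·sL + -1·sR = -526/1513

20/89 4/17 20/89 -526/1513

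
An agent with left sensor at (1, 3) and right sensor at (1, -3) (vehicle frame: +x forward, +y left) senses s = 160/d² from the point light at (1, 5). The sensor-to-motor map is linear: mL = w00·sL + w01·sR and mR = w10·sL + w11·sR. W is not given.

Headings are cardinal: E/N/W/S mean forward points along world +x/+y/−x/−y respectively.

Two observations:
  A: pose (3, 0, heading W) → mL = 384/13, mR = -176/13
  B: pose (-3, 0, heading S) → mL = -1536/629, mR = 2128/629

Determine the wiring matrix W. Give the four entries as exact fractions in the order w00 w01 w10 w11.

obs A: pose=(3,0,W) → sL=32/13, sR=32, mL=384/13, mR=-176/13
obs B: pose=(-3,0,S) → sL=160/37, sR=32/17, mL=-1536/629, mR=2128/629
sensor matrix S = [[32/13, 32], [160/37, 32/17]]; det S = -1093632/8177
solve [mL_A; mL_B] = S·[w00; w01] and [mR_A; mR_B] = S·[w10; w11]:
  w00 = -1, w01 = 1, w10 = 1, w11 = -1/2

-1 1 1 -1/2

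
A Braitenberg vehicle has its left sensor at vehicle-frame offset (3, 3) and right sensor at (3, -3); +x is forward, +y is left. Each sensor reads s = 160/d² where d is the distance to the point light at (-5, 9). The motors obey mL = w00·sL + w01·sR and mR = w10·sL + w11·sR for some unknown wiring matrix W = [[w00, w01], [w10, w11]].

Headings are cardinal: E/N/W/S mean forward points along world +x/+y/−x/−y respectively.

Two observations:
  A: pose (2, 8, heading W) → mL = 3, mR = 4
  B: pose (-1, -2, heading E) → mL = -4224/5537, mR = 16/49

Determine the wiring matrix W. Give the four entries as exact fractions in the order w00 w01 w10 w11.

-1 1 0 1/2

obs A: pose=(2,8,W) → sL=5, sR=8, mL=3, mR=4
obs B: pose=(-1,-2,E) → sL=160/113, sR=32/49, mL=-4224/5537, mR=16/49
sensor matrix S = [[5, 8], [160/113, 32/49]]; det S = -44640/5537
solve [mL_A; mL_B] = S·[w00; w01] and [mR_A; mR_B] = S·[w10; w11]:
  w00 = -1, w01 = 1, w10 = 0, w11 = 1/2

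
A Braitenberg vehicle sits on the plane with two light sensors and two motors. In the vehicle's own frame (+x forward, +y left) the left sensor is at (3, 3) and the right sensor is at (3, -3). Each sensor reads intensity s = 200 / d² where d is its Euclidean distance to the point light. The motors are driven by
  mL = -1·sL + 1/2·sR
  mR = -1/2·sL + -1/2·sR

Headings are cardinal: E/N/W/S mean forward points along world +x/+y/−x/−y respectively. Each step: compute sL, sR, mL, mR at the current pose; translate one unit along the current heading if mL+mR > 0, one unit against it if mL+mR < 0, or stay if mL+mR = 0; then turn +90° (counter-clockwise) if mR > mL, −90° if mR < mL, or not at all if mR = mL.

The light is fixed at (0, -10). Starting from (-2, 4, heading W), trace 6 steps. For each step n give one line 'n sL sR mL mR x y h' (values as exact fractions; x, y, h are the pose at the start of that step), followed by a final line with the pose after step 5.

0 100/73 100/157 -12050/11461 -11500/11461 -2 4 W
1 8/5 200/137 -596/685 -1048/685 -1 4 S
2 5/4 10/17 -65/68 -125/136 -1 5 W
3 200/153 200/153 -100/153 -200/153 0 5 S
4 100/89 20/37 -2810/3293 -2740/3293 0 6 W
5 40/37 200/173 -3220/6401 -7160/6401 1 6 S
final 1 7 W

n=0: pose=(-2,4,W); sL=100/73, sR=100/157; mL=-12050/11461, mR=-11500/11461; mL+mR=-150/73 → advance -1; mR−mL=550/11461 → turn +1·90°
n=1: pose=(-1,4,S); sL=8/5, sR=200/137; mL=-596/685, mR=-1048/685; mL+mR=-12/5 → advance -1; mR−mL=-452/685 → turn -1·90°
n=2: pose=(-1,5,W); sL=5/4, sR=10/17; mL=-65/68, mR=-125/136; mL+mR=-15/8 → advance -1; mR−mL=5/136 → turn +1·90°
n=3: pose=(0,5,S); sL=200/153, sR=200/153; mL=-100/153, mR=-200/153; mL+mR=-100/51 → advance -1; mR−mL=-100/153 → turn -1·90°
n=4: pose=(0,6,W); sL=100/89, sR=20/37; mL=-2810/3293, mR=-2740/3293; mL+mR=-150/89 → advance -1; mR−mL=70/3293 → turn +1·90°
n=5: pose=(1,6,S); sL=40/37, sR=200/173; mL=-3220/6401, mR=-7160/6401; mL+mR=-60/37 → advance -1; mR−mL=-3940/6401 → turn -1·90°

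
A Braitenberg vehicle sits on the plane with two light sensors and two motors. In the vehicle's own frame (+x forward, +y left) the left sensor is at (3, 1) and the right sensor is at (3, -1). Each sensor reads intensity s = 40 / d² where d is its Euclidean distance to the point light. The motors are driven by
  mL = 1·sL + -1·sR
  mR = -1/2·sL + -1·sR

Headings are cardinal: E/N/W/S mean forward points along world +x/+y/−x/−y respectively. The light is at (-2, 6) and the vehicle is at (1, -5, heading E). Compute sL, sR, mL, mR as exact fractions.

left sensor world pos  = (4, -4); dL² = 136
right sensor world pos = (4, -6); dR² = 180
sL = 40/136 = 5/17
sR = 40/180 = 2/9
mL = 1·sL + -1·sR = 11/153
mR = -1/2·sL + -1·sR = -113/306

5/17 2/9 11/153 -113/306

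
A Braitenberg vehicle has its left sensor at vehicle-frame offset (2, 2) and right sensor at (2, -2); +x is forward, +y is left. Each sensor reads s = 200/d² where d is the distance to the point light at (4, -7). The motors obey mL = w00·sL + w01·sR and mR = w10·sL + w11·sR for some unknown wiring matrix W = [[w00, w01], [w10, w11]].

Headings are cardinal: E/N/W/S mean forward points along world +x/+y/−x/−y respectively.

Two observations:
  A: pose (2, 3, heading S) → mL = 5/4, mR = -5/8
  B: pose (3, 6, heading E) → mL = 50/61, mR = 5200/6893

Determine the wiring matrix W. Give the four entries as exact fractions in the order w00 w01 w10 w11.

0 1/2 -1 1

obs A: pose=(2,3,S) → sL=25/8, sR=5/2, mL=5/4, mR=-5/8
obs B: pose=(3,6,E) → sL=100/113, sR=100/61, mL=50/61, mR=5200/6893
sensor matrix S = [[25/8, 5/2], [100/113, 100/61]]; det S = 40125/13786
solve [mL_A; mL_B] = S·[w00; w01] and [mR_A; mR_B] = S·[w10; w11]:
  w00 = 0, w01 = 1/2, w10 = -1, w11 = 1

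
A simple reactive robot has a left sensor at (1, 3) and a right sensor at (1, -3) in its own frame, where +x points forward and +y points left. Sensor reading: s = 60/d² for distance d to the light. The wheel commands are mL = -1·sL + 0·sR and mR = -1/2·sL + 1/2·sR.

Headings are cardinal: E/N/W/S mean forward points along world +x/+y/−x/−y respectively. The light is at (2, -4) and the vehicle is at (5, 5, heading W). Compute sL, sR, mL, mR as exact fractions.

3/2 15/37 -3/2 -81/148

left sensor world pos  = (4, 2); dL² = 40
right sensor world pos = (4, 8); dR² = 148
sL = 60/40 = 3/2
sR = 60/148 = 15/37
mL = -1·sL + 0·sR = -3/2
mR = -1/2·sL + 1/2·sR = -81/148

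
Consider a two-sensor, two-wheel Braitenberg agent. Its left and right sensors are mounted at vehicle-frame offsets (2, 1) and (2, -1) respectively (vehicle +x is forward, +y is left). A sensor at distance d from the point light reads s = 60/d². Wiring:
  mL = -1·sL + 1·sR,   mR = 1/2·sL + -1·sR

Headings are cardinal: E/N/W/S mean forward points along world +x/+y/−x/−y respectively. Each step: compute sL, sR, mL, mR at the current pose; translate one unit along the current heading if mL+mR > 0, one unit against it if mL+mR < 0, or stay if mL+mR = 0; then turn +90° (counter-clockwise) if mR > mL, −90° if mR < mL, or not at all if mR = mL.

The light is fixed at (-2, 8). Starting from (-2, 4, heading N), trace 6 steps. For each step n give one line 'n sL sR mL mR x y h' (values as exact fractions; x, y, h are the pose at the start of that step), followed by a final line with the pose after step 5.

0 12 12 0 -6 -2 4 N
1 3 3/2 -3/2 0 -2 3 E
2 60/13 20/3 80/39 -170/39 -3 3 N
3 30/13 6/5 -72/65 -3/65 -3 2 E
4 12/5 60/17 96/85 -198/85 -4 2 N
5 5/3 15/16 -35/48 -5/48 -4 1 E
final -5 1 N

n=0: pose=(-2,4,N); sL=12, sR=12; mL=0, mR=-6; mL+mR=-6 → advance -1; mR−mL=-6 → turn -1·90°
n=1: pose=(-2,3,E); sL=3, sR=3/2; mL=-3/2, mR=0; mL+mR=-3/2 → advance -1; mR−mL=3/2 → turn +1·90°
n=2: pose=(-3,3,N); sL=60/13, sR=20/3; mL=80/39, mR=-170/39; mL+mR=-30/13 → advance -1; mR−mL=-250/39 → turn -1·90°
n=3: pose=(-3,2,E); sL=30/13, sR=6/5; mL=-72/65, mR=-3/65; mL+mR=-15/13 → advance -1; mR−mL=69/65 → turn +1·90°
n=4: pose=(-4,2,N); sL=12/5, sR=60/17; mL=96/85, mR=-198/85; mL+mR=-6/5 → advance -1; mR−mL=-294/85 → turn -1·90°
n=5: pose=(-4,1,E); sL=5/3, sR=15/16; mL=-35/48, mR=-5/48; mL+mR=-5/6 → advance -1; mR−mL=5/8 → turn +1·90°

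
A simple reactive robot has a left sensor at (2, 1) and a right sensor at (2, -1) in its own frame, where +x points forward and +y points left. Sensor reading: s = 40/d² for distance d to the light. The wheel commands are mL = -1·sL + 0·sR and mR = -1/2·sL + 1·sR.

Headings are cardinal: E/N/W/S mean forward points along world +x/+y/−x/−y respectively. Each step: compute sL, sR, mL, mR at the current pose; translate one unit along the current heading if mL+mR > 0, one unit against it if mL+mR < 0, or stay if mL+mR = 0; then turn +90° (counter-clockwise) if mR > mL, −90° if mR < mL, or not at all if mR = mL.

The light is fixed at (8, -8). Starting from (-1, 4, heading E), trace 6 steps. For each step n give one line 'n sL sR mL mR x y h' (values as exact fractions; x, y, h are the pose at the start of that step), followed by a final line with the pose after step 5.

0 20/109 4/17 -20/109 266/1853 -1 4 E
1 40/317 40/277 -40/317 7140/87809 -2 4 N
2 10/61 5/36 -10/61 125/2196 -2 3 W
3 8/29 40/181 -8/29 436/5249 -1 3 S
4 20/109 4/17 -20/109 266/1853 -1 4 E
5 40/317 40/277 -40/317 7140/87809 -2 4 N
final -2 3 W

n=0: pose=(-1,4,E); sL=20/109, sR=4/17; mL=-20/109, mR=266/1853; mL+mR=-74/1853 → advance -1; mR−mL=606/1853 → turn +1·90°
n=1: pose=(-2,4,N); sL=40/317, sR=40/277; mL=-40/317, mR=7140/87809; mL+mR=-3940/87809 → advance -1; mR−mL=18220/87809 → turn +1·90°
n=2: pose=(-2,3,W); sL=10/61, sR=5/36; mL=-10/61, mR=125/2196; mL+mR=-235/2196 → advance -1; mR−mL=485/2196 → turn +1·90°
n=3: pose=(-1,3,S); sL=8/29, sR=40/181; mL=-8/29, mR=436/5249; mL+mR=-1012/5249 → advance -1; mR−mL=1884/5249 → turn +1·90°
n=4: pose=(-1,4,E); sL=20/109, sR=4/17; mL=-20/109, mR=266/1853; mL+mR=-74/1853 → advance -1; mR−mL=606/1853 → turn +1·90°
n=5: pose=(-2,4,N); sL=40/317, sR=40/277; mL=-40/317, mR=7140/87809; mL+mR=-3940/87809 → advance -1; mR−mL=18220/87809 → turn +1·90°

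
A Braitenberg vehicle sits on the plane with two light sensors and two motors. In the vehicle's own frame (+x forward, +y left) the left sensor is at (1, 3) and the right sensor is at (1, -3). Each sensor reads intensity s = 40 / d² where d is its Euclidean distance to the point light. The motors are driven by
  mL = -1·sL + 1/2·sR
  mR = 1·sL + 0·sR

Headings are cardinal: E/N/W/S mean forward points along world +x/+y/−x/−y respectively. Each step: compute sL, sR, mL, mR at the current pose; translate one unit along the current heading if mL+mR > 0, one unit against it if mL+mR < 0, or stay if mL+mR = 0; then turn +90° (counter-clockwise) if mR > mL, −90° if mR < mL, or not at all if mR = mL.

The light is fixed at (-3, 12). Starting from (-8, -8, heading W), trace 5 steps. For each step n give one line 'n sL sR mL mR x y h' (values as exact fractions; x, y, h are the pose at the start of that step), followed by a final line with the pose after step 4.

n=0: pose=(-8,-8,W); sL=8/113, sR=8/65; mL=-68/7345, mR=8/113; mL+mR=4/65 → advance +1; mR−mL=588/7345 → turn +1·90°
n=1: pose=(-9,-8,S); sL=4/45, sR=20/261; mL=-22/435, mR=4/45; mL+mR=10/261 → advance +1; mR−mL=182/1305 → turn +1·90°
n=2: pose=(-9,-9,E); sL=40/349, sR=40/601; mL=-17060/209749, mR=40/349; mL+mR=20/601 → advance +1; mR−mL=41100/209749 → turn +1·90°
n=3: pose=(-8,-9,N); sL=5/58, sR=10/101; mL=-215/5858, mR=5/58; mL+mR=5/101 → advance +1; mR−mL=360/2929 → turn +1·90°
n=4: pose=(-8,-8,W); sL=8/113, sR=8/65; mL=-68/7345, mR=8/113; mL+mR=4/65 → advance +1; mR−mL=588/7345 → turn +1·90°

0 8/113 8/65 -68/7345 8/113 -8 -8 W
1 4/45 20/261 -22/435 4/45 -9 -8 S
2 40/349 40/601 -17060/209749 40/349 -9 -9 E
3 5/58 10/101 -215/5858 5/58 -8 -9 N
4 8/113 8/65 -68/7345 8/113 -8 -8 W
final -9 -8 S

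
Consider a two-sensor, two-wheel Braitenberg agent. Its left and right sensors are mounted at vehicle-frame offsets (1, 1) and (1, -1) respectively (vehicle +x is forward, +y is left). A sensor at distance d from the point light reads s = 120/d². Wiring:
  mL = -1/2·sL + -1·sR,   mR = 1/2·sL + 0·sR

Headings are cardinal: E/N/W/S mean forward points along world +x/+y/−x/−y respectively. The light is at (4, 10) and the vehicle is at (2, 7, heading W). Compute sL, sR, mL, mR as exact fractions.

24/5 120/13 -756/65 12/5

left sensor world pos  = (1, 6); dL² = 25
right sensor world pos = (1, 8); dR² = 13
sL = 120/25 = 24/5
sR = 120/13 = 120/13
mL = -1/2·sL + -1·sR = -756/65
mR = 1/2·sL + 0·sR = 12/5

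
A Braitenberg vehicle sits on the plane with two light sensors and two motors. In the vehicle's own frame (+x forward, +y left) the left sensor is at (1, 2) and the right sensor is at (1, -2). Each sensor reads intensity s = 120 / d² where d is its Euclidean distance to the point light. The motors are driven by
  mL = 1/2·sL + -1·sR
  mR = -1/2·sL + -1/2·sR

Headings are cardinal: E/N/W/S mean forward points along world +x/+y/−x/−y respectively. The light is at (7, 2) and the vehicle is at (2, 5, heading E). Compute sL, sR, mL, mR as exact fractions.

left sensor world pos  = (3, 7); dL² = 41
right sensor world pos = (3, 3); dR² = 17
sL = 120/41 = 120/41
sR = 120/17 = 120/17
mL = 1/2·sL + -1·sR = -3900/697
mR = -1/2·sL + -1/2·sR = -3480/697

120/41 120/17 -3900/697 -3480/697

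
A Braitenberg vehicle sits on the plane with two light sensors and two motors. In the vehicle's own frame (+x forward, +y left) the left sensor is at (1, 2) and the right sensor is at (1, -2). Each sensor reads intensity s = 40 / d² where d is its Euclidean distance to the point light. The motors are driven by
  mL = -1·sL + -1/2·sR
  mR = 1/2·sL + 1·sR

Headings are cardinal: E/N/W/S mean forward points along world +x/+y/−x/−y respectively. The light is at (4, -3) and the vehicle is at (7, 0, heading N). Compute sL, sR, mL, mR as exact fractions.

left sensor world pos  = (5, 1); dL² = 17
right sensor world pos = (9, 1); dR² = 41
sL = 40/17 = 40/17
sR = 40/41 = 40/41
mL = -1·sL + -1/2·sR = -1980/697
mR = 1/2·sL + 1·sR = 1500/697

40/17 40/41 -1980/697 1500/697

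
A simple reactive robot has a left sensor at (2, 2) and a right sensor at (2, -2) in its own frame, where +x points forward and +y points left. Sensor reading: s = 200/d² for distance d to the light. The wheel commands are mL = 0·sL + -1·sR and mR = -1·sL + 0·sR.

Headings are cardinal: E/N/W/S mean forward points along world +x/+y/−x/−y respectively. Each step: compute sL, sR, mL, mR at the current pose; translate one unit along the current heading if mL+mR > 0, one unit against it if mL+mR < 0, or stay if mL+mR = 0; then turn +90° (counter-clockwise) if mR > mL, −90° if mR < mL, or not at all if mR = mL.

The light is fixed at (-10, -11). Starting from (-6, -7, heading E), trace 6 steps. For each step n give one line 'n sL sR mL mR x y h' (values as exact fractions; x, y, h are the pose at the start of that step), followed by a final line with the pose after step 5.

0 25/9 5 -5 -25/9 -6 -7 E
1 200/37 200/61 -200/61 -200/37 -7 -7 N
2 4 100/13 -100/13 -4 -7 -8 E
3 8 200/41 -200/41 -8 -8 -8 N
4 25/4 25/2 -25/2 -25/4 -8 -9 E
5 200/17 8 -8 -200/17 -9 -9 N
final -9 -10 E

n=0: pose=(-6,-7,E); sL=25/9, sR=5; mL=-5, mR=-25/9; mL+mR=-70/9 → advance -1; mR−mL=20/9 → turn +1·90°
n=1: pose=(-7,-7,N); sL=200/37, sR=200/61; mL=-200/61, mR=-200/37; mL+mR=-19600/2257 → advance -1; mR−mL=-4800/2257 → turn -1·90°
n=2: pose=(-7,-8,E); sL=4, sR=100/13; mL=-100/13, mR=-4; mL+mR=-152/13 → advance -1; mR−mL=48/13 → turn +1·90°
n=3: pose=(-8,-8,N); sL=8, sR=200/41; mL=-200/41, mR=-8; mL+mR=-528/41 → advance -1; mR−mL=-128/41 → turn -1·90°
n=4: pose=(-8,-9,E); sL=25/4, sR=25/2; mL=-25/2, mR=-25/4; mL+mR=-75/4 → advance -1; mR−mL=25/4 → turn +1·90°
n=5: pose=(-9,-9,N); sL=200/17, sR=8; mL=-8, mR=-200/17; mL+mR=-336/17 → advance -1; mR−mL=-64/17 → turn -1·90°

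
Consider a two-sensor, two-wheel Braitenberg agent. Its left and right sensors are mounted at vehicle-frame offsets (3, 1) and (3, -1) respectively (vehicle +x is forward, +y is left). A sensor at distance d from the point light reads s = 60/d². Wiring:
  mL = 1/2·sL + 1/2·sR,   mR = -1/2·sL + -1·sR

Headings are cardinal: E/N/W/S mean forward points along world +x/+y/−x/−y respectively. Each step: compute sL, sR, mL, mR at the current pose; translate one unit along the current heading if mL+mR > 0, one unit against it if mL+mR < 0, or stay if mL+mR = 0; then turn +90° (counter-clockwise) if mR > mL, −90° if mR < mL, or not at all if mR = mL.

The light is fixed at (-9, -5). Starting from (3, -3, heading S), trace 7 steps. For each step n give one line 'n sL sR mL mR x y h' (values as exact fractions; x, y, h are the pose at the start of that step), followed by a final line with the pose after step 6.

0 6/17 30/61 438/1037 -693/1037 3 -3 S
1 12/17 60/97 1092/1649 -1602/1649 3 -2 W
2 1/3 15/58 103/348 -37/87 4 -2 N
3 12/53 60/257 3132/13621 -4722/13621 4 -3 E
4 6/17 30/61 438/1037 -693/1037 3 -3 S
5 12/17 60/97 1092/1649 -1602/1649 3 -2 W
6 1/3 15/58 103/348 -37/87 4 -2 N
final 4 -3 E

n=0: pose=(3,-3,S); sL=6/17, sR=30/61; mL=438/1037, mR=-693/1037; mL+mR=-15/61 → advance -1; mR−mL=-1131/1037 → turn -1·90°
n=1: pose=(3,-2,W); sL=12/17, sR=60/97; mL=1092/1649, mR=-1602/1649; mL+mR=-30/97 → advance -1; mR−mL=-2694/1649 → turn -1·90°
n=2: pose=(4,-2,N); sL=1/3, sR=15/58; mL=103/348, mR=-37/87; mL+mR=-15/116 → advance -1; mR−mL=-251/348 → turn -1·90°
n=3: pose=(4,-3,E); sL=12/53, sR=60/257; mL=3132/13621, mR=-4722/13621; mL+mR=-30/257 → advance -1; mR−mL=-7854/13621 → turn -1·90°
n=4: pose=(3,-3,S); sL=6/17, sR=30/61; mL=438/1037, mR=-693/1037; mL+mR=-15/61 → advance -1; mR−mL=-1131/1037 → turn -1·90°
n=5: pose=(3,-2,W); sL=12/17, sR=60/97; mL=1092/1649, mR=-1602/1649; mL+mR=-30/97 → advance -1; mR−mL=-2694/1649 → turn -1·90°
n=6: pose=(4,-2,N); sL=1/3, sR=15/58; mL=103/348, mR=-37/87; mL+mR=-15/116 → advance -1; mR−mL=-251/348 → turn -1·90°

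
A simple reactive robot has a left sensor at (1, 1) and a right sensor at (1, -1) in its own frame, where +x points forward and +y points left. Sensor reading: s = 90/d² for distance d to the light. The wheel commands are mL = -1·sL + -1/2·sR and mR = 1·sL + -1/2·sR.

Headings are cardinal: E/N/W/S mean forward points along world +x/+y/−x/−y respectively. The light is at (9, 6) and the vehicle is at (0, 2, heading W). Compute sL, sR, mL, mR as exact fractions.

left sensor world pos  = (-1, 1); dL² = 125
right sensor world pos = (-1, 3); dR² = 109
sL = 90/125 = 18/25
sR = 90/109 = 90/109
mL = -1·sL + -1/2·sR = -3087/2725
mR = 1·sL + -1/2·sR = 837/2725

18/25 90/109 -3087/2725 837/2725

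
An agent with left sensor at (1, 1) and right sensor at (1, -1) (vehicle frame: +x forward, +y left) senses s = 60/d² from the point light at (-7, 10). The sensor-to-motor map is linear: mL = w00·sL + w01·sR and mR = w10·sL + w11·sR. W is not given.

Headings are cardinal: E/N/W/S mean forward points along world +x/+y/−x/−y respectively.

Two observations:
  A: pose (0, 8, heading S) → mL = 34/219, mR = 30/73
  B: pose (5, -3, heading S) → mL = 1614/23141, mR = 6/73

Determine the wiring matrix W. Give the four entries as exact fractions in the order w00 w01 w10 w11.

1 -1/2 1/2 0

obs A: pose=(0,8,S) → sL=60/73, sR=4/3, mL=34/219, mR=30/73
obs B: pose=(5,-3,S) → sL=12/73, sR=60/317, mL=1614/23141, mR=6/73
sensor matrix S = [[60/73, 4/3], [12/73, 60/317]]; det S = -1472/23141
solve [mL_A; mL_B] = S·[w00; w01] and [mR_A; mR_B] = S·[w10; w11]:
  w00 = 1, w01 = -1/2, w10 = 1/2, w11 = 0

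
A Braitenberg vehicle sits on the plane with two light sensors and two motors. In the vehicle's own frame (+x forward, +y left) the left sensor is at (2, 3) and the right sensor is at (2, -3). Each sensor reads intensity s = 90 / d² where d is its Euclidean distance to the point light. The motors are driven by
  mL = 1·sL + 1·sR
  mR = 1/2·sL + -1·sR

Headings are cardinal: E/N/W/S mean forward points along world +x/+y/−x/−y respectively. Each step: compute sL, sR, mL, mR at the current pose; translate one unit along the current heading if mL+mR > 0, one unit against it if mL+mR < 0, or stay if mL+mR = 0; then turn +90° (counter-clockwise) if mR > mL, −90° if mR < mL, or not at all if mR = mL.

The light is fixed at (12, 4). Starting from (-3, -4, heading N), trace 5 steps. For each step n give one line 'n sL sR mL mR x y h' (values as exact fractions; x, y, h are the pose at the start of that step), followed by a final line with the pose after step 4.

n=0: pose=(-3,-4,N); sL=1/4, sR=1/2; mL=3/4, mR=-3/8; mL+mR=3/8 → advance +1; mR−mL=-9/8 → turn -1·90°
n=1: pose=(-3,-3,E); sL=18/37, sR=90/269; mL=8172/9953, mR=-909/9953; mL+mR=27/37 → advance +1; mR−mL=-9081/9953 → turn -1·90°
n=2: pose=(-2,-3,S); sL=45/101, sR=9/37; mL=2574/3737, mR=-153/7474; mL+mR=135/202 → advance +1; mR−mL=-5301/7474 → turn -1·90°
n=3: pose=(-2,-4,W); sL=90/377, sR=90/281; mL=59220/105937, mR=-21285/105937; mL+mR=135/377 → advance +1; mR−mL=-80505/105937 → turn -1·90°
n=4: pose=(-3,-4,N); sL=1/4, sR=1/2; mL=3/4, mR=-3/8; mL+mR=3/8 → advance +1; mR−mL=-9/8 → turn -1·90°

0 1/4 1/2 3/4 -3/8 -3 -4 N
1 18/37 90/269 8172/9953 -909/9953 -3 -3 E
2 45/101 9/37 2574/3737 -153/7474 -2 -3 S
3 90/377 90/281 59220/105937 -21285/105937 -2 -4 W
4 1/4 1/2 3/4 -3/8 -3 -4 N
final -3 -3 E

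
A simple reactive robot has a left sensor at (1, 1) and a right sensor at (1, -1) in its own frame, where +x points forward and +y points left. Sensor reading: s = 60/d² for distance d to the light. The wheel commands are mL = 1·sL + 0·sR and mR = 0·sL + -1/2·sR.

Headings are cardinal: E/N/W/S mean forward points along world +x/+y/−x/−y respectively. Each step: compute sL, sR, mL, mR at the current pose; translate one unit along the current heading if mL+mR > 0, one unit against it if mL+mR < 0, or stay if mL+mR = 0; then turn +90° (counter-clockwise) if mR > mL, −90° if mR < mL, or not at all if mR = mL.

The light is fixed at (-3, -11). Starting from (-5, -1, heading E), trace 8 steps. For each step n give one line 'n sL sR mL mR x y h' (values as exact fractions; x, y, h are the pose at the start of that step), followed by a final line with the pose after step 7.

0 30/61 30/41 30/61 -15/41 -5 -1 E
1 20/27 12/17 20/27 -6/17 -4 -1 S
2 15/17 15/26 15/17 -15/52 -4 -2 W
3 60/109 60/101 60/109 -30/101 -5 -2 N
4 30/61 30/41 30/61 -15/41 -5 -1 E
5 20/27 12/17 20/27 -6/17 -4 -1 S
6 15/17 15/26 15/17 -15/52 -4 -2 W
7 60/109 60/101 60/109 -30/101 -5 -2 N
final -5 -1 E

n=0: pose=(-5,-1,E); sL=30/61, sR=30/41; mL=30/61, mR=-15/41; mL+mR=315/2501 → advance +1; mR−mL=-2145/2501 → turn -1·90°
n=1: pose=(-4,-1,S); sL=20/27, sR=12/17; mL=20/27, mR=-6/17; mL+mR=178/459 → advance +1; mR−mL=-502/459 → turn -1·90°
n=2: pose=(-4,-2,W); sL=15/17, sR=15/26; mL=15/17, mR=-15/52; mL+mR=525/884 → advance +1; mR−mL=-1035/884 → turn -1·90°
n=3: pose=(-5,-2,N); sL=60/109, sR=60/101; mL=60/109, mR=-30/101; mL+mR=2790/11009 → advance +1; mR−mL=-9330/11009 → turn -1·90°
n=4: pose=(-5,-1,E); sL=30/61, sR=30/41; mL=30/61, mR=-15/41; mL+mR=315/2501 → advance +1; mR−mL=-2145/2501 → turn -1·90°
n=5: pose=(-4,-1,S); sL=20/27, sR=12/17; mL=20/27, mR=-6/17; mL+mR=178/459 → advance +1; mR−mL=-502/459 → turn -1·90°
n=6: pose=(-4,-2,W); sL=15/17, sR=15/26; mL=15/17, mR=-15/52; mL+mR=525/884 → advance +1; mR−mL=-1035/884 → turn -1·90°
n=7: pose=(-5,-2,N); sL=60/109, sR=60/101; mL=60/109, mR=-30/101; mL+mR=2790/11009 → advance +1; mR−mL=-9330/11009 → turn -1·90°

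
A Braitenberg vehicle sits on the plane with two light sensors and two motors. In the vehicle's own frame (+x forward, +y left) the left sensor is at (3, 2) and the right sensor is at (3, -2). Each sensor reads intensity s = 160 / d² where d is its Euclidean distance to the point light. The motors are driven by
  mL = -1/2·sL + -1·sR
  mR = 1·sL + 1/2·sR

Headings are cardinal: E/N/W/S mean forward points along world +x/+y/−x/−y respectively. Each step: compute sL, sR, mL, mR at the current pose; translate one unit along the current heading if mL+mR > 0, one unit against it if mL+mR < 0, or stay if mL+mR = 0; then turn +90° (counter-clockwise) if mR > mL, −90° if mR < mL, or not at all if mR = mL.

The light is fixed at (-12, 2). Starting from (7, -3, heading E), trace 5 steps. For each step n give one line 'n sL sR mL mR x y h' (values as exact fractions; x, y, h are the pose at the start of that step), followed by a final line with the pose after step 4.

n=0: pose=(7,-3,E); sL=160/493, sR=160/533; mL=-121520/262769, mR=124720/262769; mL+mR=3200/262769 → advance +1; mR−mL=246240/262769 → turn +1·90°
n=1: pose=(8,-3,N); sL=20/41, sR=20/61; mL=-1430/2501, mR=1630/2501; mL+mR=200/2501 → advance +1; mR−mL=3060/2501 → turn +1·90°
n=2: pose=(8,-2,W); sL=32/65, sR=160/293; mL=-15088/19045, mR=14576/19045; mL+mR=-512/19045 → advance -1; mR−mL=29664/19045 → turn +1·90°
n=3: pose=(9,-2,S); sL=80/289, sR=16/41; mL=-6264/11849, mR=5592/11849; mL+mR=-672/11849 → advance -1; mR−mL=11856/11849 → turn +1·90°
n=4: pose=(9,-1,E); sL=160/577, sR=160/601; mL=-140400/346777, mR=142320/346777; mL+mR=1920/346777 → advance +1; mR−mL=282720/346777 → turn +1·90°

0 160/493 160/533 -121520/262769 124720/262769 7 -3 E
1 20/41 20/61 -1430/2501 1630/2501 8 -3 N
2 32/65 160/293 -15088/19045 14576/19045 8 -2 W
3 80/289 16/41 -6264/11849 5592/11849 9 -2 S
4 160/577 160/601 -140400/346777 142320/346777 9 -1 E
final 10 -1 N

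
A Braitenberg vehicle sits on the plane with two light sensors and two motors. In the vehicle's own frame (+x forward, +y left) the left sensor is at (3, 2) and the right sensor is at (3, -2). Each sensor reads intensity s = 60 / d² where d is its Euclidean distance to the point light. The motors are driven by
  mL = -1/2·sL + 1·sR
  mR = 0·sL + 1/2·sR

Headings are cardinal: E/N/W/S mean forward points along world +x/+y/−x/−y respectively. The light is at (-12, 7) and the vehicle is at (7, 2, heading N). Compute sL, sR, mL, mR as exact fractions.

left sensor world pos  = (5, 5); dL² = 293
right sensor world pos = (9, 5); dR² = 445
sL = 60/293 = 60/293
sR = 60/445 = 12/89
mL = -1/2·sL + 1·sR = 846/26077
mR = 0·sL + 1/2·sR = 6/89

60/293 12/89 846/26077 6/89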